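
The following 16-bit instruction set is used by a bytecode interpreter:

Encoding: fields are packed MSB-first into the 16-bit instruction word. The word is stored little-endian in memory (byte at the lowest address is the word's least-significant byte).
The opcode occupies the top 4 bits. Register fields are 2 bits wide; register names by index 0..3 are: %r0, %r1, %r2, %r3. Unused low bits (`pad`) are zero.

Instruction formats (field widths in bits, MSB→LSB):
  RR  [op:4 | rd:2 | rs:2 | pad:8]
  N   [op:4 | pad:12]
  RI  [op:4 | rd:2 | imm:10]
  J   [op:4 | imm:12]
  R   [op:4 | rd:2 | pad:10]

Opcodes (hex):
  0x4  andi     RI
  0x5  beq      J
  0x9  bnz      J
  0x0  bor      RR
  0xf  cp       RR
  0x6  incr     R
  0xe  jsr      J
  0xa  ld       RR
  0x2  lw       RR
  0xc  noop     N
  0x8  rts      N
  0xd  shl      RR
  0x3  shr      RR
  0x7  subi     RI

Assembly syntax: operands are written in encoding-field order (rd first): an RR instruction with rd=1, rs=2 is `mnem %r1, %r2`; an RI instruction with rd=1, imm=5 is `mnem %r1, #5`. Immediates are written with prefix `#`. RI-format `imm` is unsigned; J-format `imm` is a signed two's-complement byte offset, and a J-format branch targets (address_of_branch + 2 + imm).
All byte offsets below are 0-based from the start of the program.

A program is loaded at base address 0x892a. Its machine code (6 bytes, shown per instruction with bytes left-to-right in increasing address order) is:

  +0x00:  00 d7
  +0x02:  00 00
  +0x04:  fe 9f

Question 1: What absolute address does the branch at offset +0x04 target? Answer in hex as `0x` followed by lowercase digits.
[04] fe 9f → 0x9ffe
  top 4b → 0x9 → bnz [J]
  imm: (w>>0)&0xfff=0xffe (s12→-2) → #-2
  target = base 0x892a + off 0x04 + 2 + imm -2 = 0x892e

0x892e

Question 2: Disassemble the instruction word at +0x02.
bor %r0, %r0

+0x02: 00 00 ⇒ word 0x0000 (little)
  top 4b → 0x0 → bor [RR]
  rd: (w>>10)&0x3=0x0 → %r0
  rs: (w>>8)&0x3=0x0 → %r0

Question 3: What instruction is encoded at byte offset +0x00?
[00] 00 d7 → 0xd700
  op=0xd700>>12=0xd ⇒ shl (RR)
  rd@[11:10]=0x1 ⇒ %r1
  rs@[9:8]=0x3 ⇒ %r3

shl %r1, %r3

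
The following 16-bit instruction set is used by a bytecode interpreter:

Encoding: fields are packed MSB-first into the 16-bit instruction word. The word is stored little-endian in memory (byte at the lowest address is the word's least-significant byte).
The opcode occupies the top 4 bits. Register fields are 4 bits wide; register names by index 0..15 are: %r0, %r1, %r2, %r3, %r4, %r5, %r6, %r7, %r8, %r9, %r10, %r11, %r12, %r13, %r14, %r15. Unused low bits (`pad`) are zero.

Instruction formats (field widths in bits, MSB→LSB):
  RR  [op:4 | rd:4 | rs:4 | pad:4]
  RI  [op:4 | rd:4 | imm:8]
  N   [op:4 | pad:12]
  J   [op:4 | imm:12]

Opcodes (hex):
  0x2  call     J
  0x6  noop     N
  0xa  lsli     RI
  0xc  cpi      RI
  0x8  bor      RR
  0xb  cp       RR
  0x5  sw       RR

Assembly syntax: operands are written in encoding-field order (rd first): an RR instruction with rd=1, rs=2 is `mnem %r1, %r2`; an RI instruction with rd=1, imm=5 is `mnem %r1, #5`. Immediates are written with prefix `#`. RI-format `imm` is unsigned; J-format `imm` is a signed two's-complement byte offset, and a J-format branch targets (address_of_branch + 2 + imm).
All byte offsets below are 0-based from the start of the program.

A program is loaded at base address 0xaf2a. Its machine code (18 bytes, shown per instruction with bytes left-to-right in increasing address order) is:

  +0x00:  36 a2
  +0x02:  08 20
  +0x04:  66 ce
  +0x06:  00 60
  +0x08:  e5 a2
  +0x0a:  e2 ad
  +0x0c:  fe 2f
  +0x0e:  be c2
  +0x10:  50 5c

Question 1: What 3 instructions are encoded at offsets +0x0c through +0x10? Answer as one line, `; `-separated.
call #-2; cpi %r2, #190; sw %r12, %r5

off 0x0c: read fe 2f as little → 0x2ffe
  opcode bits[15:12]=0x2: call/J
  imm: (w>>0)&0xfff=0xffe (s12→-2) → #-2
off 0x0e: read be c2 as little → 0xc2be
  opcode bits[15:12]=0xc: cpi/RI
  rd: (w>>8)&0xf=0x2 → %r2
  imm: (w>>0)&0xff=0xbe → #190
off 0x10: read 50 5c as little → 0x5c50
  opcode bits[15:12]=0x5: sw/RR
  rd: (w>>8)&0xf=0xc → %r12
  rs: (w>>4)&0xf=0x5 → %r5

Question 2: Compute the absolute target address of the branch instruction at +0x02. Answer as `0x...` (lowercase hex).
0xaf36

+0x02: 08 20 ⇒ word 0x2008 (little)
  top 4b → 0x2 → call [J]
  [11:0] imm=8 = #8
  target = base 0xaf2a + off 0x02 + 2 + imm 8 = 0xaf36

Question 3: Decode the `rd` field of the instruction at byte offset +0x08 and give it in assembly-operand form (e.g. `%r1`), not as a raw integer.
%r2

@+08  little-endian(e5 a2) = 0xa2e5
  opcode bits[15:12]=0xa: lsli/RI
  [11:8] rd=2 = %r2
  [7:0] imm=229 = #229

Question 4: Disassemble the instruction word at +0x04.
+0x04: 66 ce ⇒ word 0xce66 (little)
  opcode bits[15:12]=0xc: cpi/RI
  [11:8] rd=14 = %r14
  [7:0] imm=102 = #102

cpi %r14, #102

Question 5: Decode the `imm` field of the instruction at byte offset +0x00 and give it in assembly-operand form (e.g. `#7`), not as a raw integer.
@+00  little-endian(36 a2) = 0xa236
  opcode bits[15:12]=0xa: lsli/RI
  [11:8] rd=2 = %r2
  [7:0] imm=54 = #54

#54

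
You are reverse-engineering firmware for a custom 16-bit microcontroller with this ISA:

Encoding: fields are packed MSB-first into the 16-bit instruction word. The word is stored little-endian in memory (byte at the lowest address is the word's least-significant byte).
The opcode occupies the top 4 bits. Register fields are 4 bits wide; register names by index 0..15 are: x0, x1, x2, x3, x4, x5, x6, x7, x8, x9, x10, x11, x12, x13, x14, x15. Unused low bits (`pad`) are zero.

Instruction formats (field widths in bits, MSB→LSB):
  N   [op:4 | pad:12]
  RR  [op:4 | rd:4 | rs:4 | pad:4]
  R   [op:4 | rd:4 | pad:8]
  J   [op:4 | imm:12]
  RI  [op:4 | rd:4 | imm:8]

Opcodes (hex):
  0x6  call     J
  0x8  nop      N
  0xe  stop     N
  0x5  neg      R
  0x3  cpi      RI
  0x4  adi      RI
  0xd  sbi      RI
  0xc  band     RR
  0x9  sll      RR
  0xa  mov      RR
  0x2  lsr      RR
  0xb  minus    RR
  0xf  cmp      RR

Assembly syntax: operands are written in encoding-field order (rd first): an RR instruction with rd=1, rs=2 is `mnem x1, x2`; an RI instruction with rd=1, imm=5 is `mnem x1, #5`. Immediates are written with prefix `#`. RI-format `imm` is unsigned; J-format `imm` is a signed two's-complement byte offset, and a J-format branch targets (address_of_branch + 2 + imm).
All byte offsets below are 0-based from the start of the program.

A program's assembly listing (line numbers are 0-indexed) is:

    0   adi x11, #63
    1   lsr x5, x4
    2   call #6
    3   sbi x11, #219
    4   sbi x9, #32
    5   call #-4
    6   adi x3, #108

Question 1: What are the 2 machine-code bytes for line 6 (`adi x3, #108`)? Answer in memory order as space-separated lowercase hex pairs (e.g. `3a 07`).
6c 43

6. adi fields op=0x4:4|rd=3:4|imm=108:8 → word 436ch → 6c 43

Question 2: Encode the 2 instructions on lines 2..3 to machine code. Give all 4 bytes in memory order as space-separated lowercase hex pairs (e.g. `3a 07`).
06 60 db db

2. call fields op=0x6:4|imm=6:12 → word 6006h → 06 60
3. sbi fields op=0xd:4|rd=11:4|imm=219:8 → word dbdbh → db db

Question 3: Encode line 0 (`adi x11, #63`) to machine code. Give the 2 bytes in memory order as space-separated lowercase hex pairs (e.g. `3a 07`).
L0: adi op=0x4:4|rd=11:4|imm=63:8 ⇒ 0x4b3f ⇒ little 3f 4b

3f 4b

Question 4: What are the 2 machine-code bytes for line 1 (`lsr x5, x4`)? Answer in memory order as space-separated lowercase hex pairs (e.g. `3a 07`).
40 25

1. lsr fields op=0x2:4|rd=5:4|rs=4:4|pad=0:4 → word 2540h → 40 25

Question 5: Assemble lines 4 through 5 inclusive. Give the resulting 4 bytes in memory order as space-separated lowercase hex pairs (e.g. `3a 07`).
20 d9 fc 6f

4. sbi fields op=0xd:4|rd=9:4|imm=32:8 → word d920h → 20 d9
5. call fields op=0x6:4|imm=-4:12 → word 6ffch → fc 6f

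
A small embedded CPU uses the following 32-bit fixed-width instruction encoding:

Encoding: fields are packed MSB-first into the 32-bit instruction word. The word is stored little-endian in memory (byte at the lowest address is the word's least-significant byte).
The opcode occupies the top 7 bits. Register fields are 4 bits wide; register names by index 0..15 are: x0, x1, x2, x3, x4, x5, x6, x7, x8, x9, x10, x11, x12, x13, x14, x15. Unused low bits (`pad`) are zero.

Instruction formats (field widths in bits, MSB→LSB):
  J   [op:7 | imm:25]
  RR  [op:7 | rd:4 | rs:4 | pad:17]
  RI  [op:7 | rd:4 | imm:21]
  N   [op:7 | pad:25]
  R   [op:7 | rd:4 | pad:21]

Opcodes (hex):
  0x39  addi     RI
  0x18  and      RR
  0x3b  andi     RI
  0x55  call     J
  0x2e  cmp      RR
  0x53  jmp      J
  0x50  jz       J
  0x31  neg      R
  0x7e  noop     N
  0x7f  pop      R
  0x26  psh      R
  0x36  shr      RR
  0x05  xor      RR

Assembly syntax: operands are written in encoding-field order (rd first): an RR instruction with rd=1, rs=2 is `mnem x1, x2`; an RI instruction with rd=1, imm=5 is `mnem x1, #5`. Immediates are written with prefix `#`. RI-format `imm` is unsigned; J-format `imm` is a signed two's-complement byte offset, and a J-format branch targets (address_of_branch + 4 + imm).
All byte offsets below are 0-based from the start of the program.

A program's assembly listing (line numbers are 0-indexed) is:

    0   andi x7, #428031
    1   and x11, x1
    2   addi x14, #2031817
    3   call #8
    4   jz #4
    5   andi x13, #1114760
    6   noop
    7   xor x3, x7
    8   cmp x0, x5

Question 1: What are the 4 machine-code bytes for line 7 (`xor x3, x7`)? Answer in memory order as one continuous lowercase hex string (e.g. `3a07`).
00006e0a

7. xor fields op=0x5:7|rd=3:4|rs=7:4|pad=0:17 → word 0a6e0000h → 00 00 6e 0a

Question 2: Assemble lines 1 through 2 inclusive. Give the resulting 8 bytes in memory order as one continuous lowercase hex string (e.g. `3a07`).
00006231c900df73

line 1 (and): pack op=0x18:7|rd=11:4|rs=1:4|pad=0:17 = 0x31620000; little→ 00 00 62 31
line 2 (addi): pack op=0x39:7|rd=14:4|imm=2031817:21 = 0x73df00c9; little→ c9 00 df 73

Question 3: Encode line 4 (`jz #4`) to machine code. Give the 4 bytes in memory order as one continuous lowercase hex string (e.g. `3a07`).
line 4 (jz): pack op=0x50:7|imm=4:25 = 0xa0000004; little→ 04 00 00 a0

040000a0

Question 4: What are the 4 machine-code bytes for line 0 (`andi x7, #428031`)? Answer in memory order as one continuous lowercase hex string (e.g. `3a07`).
L0: andi op=0x3b:7|rd=7:4|imm=428031:21 ⇒ 0x76e687ff ⇒ little ff 87 e6 76

ff87e676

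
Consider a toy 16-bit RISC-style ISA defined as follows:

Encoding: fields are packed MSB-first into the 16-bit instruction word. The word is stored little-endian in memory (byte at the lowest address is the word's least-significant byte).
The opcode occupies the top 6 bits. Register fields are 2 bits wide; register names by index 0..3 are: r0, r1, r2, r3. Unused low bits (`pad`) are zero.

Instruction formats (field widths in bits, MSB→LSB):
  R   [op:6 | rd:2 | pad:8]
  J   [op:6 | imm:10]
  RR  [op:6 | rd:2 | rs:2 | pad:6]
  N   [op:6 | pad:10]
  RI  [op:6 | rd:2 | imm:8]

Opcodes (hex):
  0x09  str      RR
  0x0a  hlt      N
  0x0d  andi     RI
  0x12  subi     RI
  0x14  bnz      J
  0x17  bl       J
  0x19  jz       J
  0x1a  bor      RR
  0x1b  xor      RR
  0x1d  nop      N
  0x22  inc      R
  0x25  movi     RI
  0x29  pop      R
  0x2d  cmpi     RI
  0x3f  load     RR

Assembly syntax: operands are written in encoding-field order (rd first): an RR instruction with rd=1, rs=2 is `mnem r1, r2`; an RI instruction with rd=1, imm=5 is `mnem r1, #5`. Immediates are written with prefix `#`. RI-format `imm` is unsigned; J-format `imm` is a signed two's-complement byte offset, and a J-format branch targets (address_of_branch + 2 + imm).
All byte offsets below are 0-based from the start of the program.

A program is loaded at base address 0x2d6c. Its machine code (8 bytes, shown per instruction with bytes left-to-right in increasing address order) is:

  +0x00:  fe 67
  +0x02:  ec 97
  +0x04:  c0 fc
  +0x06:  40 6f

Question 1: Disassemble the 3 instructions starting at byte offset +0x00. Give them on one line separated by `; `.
off 0x00: read fe 67 as little → 0x67fe
  opcode bits[15:10]=0x19: jz/J
  imm: (w>>0)&0x3ff=0x3fe (s10→-2) → #-2
off 0x02: read ec 97 as little → 0x97ec
  opcode bits[15:10]=0x25: movi/RI
  rd: (w>>8)&0x3=0x3 → r3
  imm: (w>>0)&0xff=0xec → #236
off 0x04: read c0 fc as little → 0xfcc0
  opcode bits[15:10]=0x3f: load/RR
  rd: (w>>8)&0x3=0x0 → r0
  rs: (w>>6)&0x3=0x3 → r3

jz #-2; movi r3, #236; load r0, r3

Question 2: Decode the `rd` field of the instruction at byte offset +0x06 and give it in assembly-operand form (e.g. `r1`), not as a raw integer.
r3

+0x06: 40 6f ⇒ word 0x6f40 (little)
  opcode bits[15:10]=0x1b: xor/RR
  rd: (w>>8)&0x3=0x3 → r3
  rs: (w>>6)&0x3=0x1 → r1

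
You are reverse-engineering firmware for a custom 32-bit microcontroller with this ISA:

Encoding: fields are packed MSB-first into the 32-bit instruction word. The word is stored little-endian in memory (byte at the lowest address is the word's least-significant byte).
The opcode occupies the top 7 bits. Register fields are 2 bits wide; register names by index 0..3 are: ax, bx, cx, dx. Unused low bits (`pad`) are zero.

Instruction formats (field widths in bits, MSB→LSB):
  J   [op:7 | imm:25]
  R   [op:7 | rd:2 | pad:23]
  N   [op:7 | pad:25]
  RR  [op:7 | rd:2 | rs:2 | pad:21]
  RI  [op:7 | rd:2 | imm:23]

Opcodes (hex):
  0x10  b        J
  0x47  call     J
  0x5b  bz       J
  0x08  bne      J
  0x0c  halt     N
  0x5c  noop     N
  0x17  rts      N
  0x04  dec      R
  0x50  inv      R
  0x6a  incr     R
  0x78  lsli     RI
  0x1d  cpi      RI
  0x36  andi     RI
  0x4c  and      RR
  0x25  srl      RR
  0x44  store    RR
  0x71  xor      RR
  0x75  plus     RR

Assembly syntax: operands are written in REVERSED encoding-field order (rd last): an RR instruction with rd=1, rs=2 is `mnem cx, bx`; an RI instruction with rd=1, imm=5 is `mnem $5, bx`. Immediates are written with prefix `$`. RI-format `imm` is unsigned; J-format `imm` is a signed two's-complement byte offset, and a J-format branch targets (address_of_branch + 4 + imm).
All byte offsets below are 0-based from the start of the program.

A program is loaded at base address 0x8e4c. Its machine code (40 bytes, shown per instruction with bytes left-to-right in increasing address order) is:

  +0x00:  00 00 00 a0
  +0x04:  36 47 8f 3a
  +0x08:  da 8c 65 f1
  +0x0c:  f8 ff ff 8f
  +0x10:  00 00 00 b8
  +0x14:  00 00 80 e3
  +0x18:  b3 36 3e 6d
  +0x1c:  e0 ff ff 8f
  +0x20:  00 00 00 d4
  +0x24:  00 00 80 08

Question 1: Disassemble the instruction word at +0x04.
off 0x04: read 36 47 8f 3a as little → 0x3a8f4736
  top 7b → 0x1d → cpi [RI]
  rd@[24:23]=0x1 ⇒ bx
  imm@[22:0]=0xf4736 ⇒ $1001270

cpi $1001270, bx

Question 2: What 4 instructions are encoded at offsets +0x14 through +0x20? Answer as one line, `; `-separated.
[14] 00 00 80 e3 → 0xe3800000
  top 7b → 0x71 → xor [RR]
  rd: (w>>23)&0x3=0x3 → dx
  rs: (w>>21)&0x3=0x0 → ax
[18] b3 36 3e 6d → 0x6d3e36b3
  top 7b → 0x36 → andi [RI]
  rd: (w>>23)&0x3=0x2 → cx
  imm: (w>>0)&0x7fffff=0x3e36b3 → $4077235
[1c] e0 ff ff 8f → 0x8fffffe0
  top 7b → 0x47 → call [J]
  imm: (w>>0)&0x1ffffff=0x1ffffe0 (s25→-32) → $-32
[20] 00 00 00 d4 → 0xd4000000
  top 7b → 0x6a → incr [R]
  rd: (w>>23)&0x3=0x0 → ax

xor ax, dx; andi $4077235, cx; call $-32; incr ax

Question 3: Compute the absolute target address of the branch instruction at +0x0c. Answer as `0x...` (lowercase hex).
+0x0c: f8 ff ff 8f ⇒ word 0x8ffffff8 (little)
  top 7b → 0x47 → call [J]
  [24:0] imm=33554424 (s25→-8) = $-8
  target = base 0x8e4c + off 0x0c + 4 + imm -8 = 0x8e54

0x8e54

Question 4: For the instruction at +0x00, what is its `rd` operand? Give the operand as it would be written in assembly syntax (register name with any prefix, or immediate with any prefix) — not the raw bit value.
ax

[00] 00 00 00 a0 → 0xa0000000
  top 7b → 0x50 → inv [R]
  rd: (w>>23)&0x3=0x0 → ax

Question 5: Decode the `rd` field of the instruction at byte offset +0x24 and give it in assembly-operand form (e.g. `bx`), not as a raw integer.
bx

@+24  little-endian(00 00 80 08) = 0x08800000
  opcode bits[31:25]=0x4: dec/R
  [24:23] rd=1 = bx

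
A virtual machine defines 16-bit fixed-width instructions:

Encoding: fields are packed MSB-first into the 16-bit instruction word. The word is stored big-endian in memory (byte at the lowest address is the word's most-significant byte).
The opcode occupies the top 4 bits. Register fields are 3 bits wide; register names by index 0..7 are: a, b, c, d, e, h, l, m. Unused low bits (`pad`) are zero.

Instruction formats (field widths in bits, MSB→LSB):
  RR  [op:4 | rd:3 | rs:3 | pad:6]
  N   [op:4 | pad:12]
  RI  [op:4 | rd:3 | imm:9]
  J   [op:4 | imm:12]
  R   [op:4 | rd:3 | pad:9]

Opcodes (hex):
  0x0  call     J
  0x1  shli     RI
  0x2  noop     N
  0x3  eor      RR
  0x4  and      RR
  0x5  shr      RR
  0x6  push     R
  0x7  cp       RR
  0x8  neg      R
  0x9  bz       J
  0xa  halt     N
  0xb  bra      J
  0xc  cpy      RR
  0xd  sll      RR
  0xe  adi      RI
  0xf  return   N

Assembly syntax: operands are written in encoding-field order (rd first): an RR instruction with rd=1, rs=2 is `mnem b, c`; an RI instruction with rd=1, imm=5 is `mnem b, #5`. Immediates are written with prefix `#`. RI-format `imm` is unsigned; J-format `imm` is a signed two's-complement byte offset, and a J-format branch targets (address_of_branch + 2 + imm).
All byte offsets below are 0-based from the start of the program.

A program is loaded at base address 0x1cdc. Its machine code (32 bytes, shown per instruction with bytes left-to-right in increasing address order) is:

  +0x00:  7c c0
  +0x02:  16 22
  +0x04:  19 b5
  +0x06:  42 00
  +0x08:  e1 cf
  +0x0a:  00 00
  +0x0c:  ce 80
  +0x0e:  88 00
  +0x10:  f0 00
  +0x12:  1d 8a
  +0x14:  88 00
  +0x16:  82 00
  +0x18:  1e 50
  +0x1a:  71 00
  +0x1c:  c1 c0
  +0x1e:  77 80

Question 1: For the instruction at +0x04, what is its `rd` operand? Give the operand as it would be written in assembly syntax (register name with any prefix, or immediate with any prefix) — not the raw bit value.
e

+0x04: 19 b5 ⇒ word 0x19b5 (big)
  op=0x19b5>>12=0x1 ⇒ shli (RI)
  rd: (w>>9)&0x7=0x4 → e
  imm: (w>>0)&0x1ff=0x1b5 → #437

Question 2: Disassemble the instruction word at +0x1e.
@+1e  big-endian(77 80) = 0x7780
  top 4b → 0x7 → cp [RR]
  rd: (w>>9)&0x7=0x3 → d
  rs: (w>>6)&0x7=0x6 → l

cp d, l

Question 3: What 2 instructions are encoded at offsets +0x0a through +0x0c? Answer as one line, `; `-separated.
call #0; cpy m, c

[0a] 00 00 → 0x0000
  top 4b → 0x0 → call [J]
  imm: (w>>0)&0xfff=0x0 → #0
[0c] ce 80 → 0xce80
  top 4b → 0xc → cpy [RR]
  rd: (w>>9)&0x7=0x7 → m
  rs: (w>>6)&0x7=0x2 → c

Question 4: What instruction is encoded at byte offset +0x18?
+0x18: 1e 50 ⇒ word 0x1e50 (big)
  opcode bits[15:12]=0x1: shli/RI
  [11:9] rd=7 = m
  [8:0] imm=80 = #80

shli m, #80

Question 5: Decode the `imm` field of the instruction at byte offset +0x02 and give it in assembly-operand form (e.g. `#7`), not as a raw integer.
@+02  big-endian(16 22) = 0x1622
  op=0x1622>>12=0x1 ⇒ shli (RI)
  rd: (w>>9)&0x7=0x3 → d
  imm: (w>>0)&0x1ff=0x22 → #34

#34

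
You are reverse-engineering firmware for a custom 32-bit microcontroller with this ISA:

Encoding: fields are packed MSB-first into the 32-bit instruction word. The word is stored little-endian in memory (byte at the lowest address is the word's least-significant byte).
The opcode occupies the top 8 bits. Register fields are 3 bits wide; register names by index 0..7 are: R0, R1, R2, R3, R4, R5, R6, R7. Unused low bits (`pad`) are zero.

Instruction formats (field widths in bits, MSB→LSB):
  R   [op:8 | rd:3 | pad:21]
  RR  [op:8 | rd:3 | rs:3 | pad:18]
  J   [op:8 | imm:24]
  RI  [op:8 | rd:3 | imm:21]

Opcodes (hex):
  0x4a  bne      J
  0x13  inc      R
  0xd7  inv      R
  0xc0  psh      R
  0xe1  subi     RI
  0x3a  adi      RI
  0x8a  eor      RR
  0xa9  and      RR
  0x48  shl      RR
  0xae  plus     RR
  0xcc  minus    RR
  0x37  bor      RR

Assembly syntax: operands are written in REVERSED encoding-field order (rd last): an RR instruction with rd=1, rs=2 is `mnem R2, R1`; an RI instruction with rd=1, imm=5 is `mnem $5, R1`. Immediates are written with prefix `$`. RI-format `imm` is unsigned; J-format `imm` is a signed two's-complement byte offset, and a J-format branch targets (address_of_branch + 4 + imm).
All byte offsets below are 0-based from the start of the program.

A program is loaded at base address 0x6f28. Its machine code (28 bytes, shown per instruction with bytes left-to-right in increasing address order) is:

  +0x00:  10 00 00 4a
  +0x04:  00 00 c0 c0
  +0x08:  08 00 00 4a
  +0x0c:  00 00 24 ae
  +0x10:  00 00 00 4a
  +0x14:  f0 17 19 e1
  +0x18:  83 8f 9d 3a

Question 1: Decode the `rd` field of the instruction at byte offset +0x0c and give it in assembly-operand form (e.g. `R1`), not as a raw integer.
+0x0c: 00 00 24 ae ⇒ word 0xae240000 (little)
  opcode bits[31:24]=0xae: plus/RR
  [23:21] rd=1 = R1
  [20:18] rs=1 = R1

R1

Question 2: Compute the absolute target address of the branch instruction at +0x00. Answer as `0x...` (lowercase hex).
@+00  little-endian(10 00 00 4a) = 0x4a000010
  opcode bits[31:24]=0x4a: bne/J
  [23:0] imm=16 = $16
  target = base 0x6f28 + off 0x00 + 4 + imm 16 = 0x6f3c

0x6f3c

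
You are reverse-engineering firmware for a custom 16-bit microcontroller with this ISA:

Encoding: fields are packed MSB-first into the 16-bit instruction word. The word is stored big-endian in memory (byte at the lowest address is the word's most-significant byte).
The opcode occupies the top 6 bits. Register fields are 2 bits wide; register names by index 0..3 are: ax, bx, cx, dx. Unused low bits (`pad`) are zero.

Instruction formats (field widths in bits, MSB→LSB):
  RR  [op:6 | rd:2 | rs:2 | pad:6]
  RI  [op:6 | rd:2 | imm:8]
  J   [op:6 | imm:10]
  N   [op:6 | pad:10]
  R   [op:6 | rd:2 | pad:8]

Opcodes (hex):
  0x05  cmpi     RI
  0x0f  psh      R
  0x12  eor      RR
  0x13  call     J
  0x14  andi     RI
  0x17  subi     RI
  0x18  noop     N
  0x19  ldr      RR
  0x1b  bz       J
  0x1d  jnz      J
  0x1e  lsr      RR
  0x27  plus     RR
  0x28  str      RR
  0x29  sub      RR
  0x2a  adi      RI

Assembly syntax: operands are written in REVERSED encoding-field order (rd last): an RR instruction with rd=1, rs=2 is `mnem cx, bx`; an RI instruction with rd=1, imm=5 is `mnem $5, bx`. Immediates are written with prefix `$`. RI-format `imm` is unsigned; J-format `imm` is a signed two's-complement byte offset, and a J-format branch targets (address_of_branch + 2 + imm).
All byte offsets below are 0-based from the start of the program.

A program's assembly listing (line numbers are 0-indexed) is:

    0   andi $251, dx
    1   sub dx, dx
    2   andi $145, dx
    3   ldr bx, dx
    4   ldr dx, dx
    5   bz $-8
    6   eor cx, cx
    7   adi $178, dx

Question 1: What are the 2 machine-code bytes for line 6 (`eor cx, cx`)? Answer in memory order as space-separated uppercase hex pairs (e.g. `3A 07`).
L6: eor op=0x12:6|rd=2:2|rs=2:2|pad=0:6 ⇒ 0x4a80 ⇒ big 4a 80

4A 80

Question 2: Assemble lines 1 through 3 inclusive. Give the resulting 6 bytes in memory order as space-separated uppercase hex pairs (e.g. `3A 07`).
A7 C0 53 91 67 40

line 1 (sub): pack op=0x29:6|rd=3:2|rs=3:2|pad=0:6 = 0xa7c0; big→ a7 c0
line 2 (andi): pack op=0x14:6|rd=3:2|imm=145:8 = 0x5391; big→ 53 91
line 3 (ldr): pack op=0x19:6|rd=3:2|rs=1:2|pad=0:6 = 0x6740; big→ 67 40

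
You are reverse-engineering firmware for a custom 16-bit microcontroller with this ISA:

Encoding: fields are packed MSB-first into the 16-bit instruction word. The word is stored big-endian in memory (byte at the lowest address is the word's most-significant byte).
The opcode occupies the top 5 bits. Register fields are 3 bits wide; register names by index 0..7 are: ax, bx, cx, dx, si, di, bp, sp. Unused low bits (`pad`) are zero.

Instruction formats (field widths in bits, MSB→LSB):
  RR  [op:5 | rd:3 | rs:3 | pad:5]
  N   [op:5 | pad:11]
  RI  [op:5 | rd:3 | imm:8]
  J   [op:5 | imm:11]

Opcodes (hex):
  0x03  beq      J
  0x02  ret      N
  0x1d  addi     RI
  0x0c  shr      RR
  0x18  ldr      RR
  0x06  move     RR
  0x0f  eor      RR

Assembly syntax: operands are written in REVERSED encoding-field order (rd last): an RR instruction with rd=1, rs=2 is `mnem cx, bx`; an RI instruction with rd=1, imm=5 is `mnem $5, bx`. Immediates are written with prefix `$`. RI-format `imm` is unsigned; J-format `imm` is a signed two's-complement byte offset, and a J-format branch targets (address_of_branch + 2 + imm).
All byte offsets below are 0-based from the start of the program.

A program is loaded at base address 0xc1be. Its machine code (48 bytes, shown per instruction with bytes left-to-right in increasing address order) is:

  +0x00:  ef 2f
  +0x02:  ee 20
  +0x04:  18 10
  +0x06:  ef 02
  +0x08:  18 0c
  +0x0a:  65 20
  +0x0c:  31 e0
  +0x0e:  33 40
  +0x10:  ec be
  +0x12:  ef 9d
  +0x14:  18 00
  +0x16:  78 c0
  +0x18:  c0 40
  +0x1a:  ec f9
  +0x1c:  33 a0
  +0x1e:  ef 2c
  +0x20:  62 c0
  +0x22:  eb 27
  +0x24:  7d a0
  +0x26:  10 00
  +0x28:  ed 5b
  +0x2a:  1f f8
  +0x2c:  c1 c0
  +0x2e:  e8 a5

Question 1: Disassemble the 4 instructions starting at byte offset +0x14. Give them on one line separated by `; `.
@+14  big-endian(18 00) = 0x1800
  opcode bits[15:11]=0x3: beq/J
  [10:0] imm=0 = $0
@+16  big-endian(78 c0) = 0x78c0
  opcode bits[15:11]=0xf: eor/RR
  [10:8] rd=0 = ax
  [7:5] rs=6 = bp
@+18  big-endian(c0 40) = 0xc040
  opcode bits[15:11]=0x18: ldr/RR
  [10:8] rd=0 = ax
  [7:5] rs=2 = cx
@+1a  big-endian(ec f9) = 0xecf9
  opcode bits[15:11]=0x1d: addi/RI
  [10:8] rd=4 = si
  [7:0] imm=249 = $249

beq $0; eor bp, ax; ldr cx, ax; addi $249, si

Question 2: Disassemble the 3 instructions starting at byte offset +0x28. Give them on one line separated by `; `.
addi $91, di; beq $-8; ldr bp, bx

[28] ed 5b → 0xed5b
  opcode bits[15:11]=0x1d: addi/RI
  rd@[10:8]=0x5 ⇒ di
  imm@[7:0]=0x5b ⇒ $91
[2a] 1f f8 → 0x1ff8
  opcode bits[15:11]=0x3: beq/J
  imm@[10:0]=0x7f8 (s11→-8) ⇒ $-8
[2c] c1 c0 → 0xc1c0
  opcode bits[15:11]=0x18: ldr/RR
  rd@[10:8]=0x1 ⇒ bx
  rs@[7:5]=0x6 ⇒ bp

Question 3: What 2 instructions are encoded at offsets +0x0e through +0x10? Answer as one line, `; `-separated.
@+0e  big-endian(33 40) = 0x3340
  op=0x3340>>11=0x6 ⇒ move (RR)
  rd@[10:8]=0x3 ⇒ dx
  rs@[7:5]=0x2 ⇒ cx
@+10  big-endian(ec be) = 0xecbe
  op=0xecbe>>11=0x1d ⇒ addi (RI)
  rd@[10:8]=0x4 ⇒ si
  imm@[7:0]=0xbe ⇒ $190

move cx, dx; addi $190, si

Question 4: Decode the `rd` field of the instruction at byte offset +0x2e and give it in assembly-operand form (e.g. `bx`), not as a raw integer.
off 0x2e: read e8 a5 as big → 0xe8a5
  top 5b → 0x1d → addi [RI]
  [10:8] rd=0 = ax
  [7:0] imm=165 = $165

ax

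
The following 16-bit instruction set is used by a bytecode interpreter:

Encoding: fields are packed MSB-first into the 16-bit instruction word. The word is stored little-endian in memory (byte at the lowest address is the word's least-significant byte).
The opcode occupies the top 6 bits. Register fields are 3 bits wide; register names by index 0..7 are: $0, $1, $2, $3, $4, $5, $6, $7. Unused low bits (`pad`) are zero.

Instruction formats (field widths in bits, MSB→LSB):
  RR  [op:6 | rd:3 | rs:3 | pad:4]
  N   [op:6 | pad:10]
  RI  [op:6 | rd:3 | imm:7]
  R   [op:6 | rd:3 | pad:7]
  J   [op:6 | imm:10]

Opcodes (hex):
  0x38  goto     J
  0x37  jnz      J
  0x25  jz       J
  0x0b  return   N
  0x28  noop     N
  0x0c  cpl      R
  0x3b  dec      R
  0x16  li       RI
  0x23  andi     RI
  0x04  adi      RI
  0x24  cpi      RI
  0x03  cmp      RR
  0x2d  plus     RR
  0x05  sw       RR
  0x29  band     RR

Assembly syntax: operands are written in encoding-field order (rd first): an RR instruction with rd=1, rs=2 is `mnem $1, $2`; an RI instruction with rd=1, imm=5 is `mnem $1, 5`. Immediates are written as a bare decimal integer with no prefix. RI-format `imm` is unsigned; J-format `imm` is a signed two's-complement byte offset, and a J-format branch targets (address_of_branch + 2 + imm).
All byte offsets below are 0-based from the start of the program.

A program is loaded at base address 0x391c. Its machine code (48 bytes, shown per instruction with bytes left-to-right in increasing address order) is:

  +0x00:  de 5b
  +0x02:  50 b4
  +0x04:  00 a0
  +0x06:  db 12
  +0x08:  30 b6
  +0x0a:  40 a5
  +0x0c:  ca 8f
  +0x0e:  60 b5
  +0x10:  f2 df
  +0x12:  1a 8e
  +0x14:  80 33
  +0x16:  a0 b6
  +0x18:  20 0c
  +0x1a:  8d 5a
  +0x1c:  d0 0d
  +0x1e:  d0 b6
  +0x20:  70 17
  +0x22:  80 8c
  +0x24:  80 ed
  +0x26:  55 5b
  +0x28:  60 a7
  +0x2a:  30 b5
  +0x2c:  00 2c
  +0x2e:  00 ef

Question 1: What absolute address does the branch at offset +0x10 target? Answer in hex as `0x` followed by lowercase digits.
0x3920

+0x10: f2 df ⇒ word 0xdff2 (little)
  opcode bits[15:10]=0x37: jnz/J
  imm: (w>>0)&0x3ff=0x3f2 (s10→-14) → -14
  target = base 0x391c + off 0x10 + 2 + imm -14 = 0x3920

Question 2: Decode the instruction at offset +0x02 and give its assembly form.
plus $0, $5

@+02  little-endian(50 b4) = 0xb450
  opcode bits[15:10]=0x2d: plus/RR
  rd: (w>>7)&0x7=0x0 → $0
  rs: (w>>4)&0x7=0x5 → $5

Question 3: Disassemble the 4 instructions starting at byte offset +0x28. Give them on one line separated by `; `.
band $6, $6; plus $2, $3; return; dec $6

[28] 60 a7 → 0xa760
  opcode bits[15:10]=0x29: band/RR
  rd@[9:7]=0x6 ⇒ $6
  rs@[6:4]=0x6 ⇒ $6
[2a] 30 b5 → 0xb530
  opcode bits[15:10]=0x2d: plus/RR
  rd@[9:7]=0x2 ⇒ $2
  rs@[6:4]=0x3 ⇒ $3
[2c] 00 2c → 0x2c00
  opcode bits[15:10]=0xb: return/N
[2e] 00 ef → 0xef00
  opcode bits[15:10]=0x3b: dec/R
  rd@[9:7]=0x6 ⇒ $6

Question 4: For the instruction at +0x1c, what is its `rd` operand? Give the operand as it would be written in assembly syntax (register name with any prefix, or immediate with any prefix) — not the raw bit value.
$3

[1c] d0 0d → 0x0dd0
  top 6b → 0x3 → cmp [RR]
  [9:7] rd=3 = $3
  [6:4] rs=5 = $5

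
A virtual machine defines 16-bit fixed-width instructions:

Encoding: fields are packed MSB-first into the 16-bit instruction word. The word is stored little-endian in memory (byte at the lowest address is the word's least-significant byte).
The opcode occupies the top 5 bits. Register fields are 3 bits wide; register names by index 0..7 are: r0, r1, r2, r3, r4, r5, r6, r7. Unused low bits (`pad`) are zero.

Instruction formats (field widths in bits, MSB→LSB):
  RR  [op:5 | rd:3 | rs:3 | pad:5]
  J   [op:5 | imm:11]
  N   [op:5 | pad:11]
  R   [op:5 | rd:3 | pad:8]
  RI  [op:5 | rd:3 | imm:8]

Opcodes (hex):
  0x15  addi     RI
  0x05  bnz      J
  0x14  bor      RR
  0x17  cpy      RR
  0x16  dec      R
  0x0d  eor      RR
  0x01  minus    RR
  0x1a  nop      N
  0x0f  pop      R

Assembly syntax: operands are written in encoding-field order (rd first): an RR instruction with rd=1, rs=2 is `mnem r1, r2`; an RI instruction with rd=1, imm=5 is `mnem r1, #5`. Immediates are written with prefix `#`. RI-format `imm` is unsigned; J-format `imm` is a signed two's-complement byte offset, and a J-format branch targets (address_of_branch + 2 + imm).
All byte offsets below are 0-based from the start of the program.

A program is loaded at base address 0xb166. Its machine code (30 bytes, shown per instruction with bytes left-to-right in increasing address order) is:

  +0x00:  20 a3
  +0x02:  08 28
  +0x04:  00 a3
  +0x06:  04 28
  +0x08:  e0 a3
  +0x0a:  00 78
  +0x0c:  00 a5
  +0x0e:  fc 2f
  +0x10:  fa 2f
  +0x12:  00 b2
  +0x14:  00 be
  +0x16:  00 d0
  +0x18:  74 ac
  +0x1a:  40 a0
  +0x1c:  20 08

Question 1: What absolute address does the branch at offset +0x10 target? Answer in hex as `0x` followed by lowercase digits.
@+10  little-endian(fa 2f) = 0x2ffa
  op=0x2ffa>>11=0x5 ⇒ bnz (J)
  imm: (w>>0)&0x7ff=0x7fa (s11→-6) → #-6
  target = base 0xb166 + off 0x10 + 2 + imm -6 = 0xb172

0xb172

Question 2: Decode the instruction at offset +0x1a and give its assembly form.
bor r0, r2

+0x1a: 40 a0 ⇒ word 0xa040 (little)
  op=0xa040>>11=0x14 ⇒ bor (RR)
  rd@[10:8]=0x0 ⇒ r0
  rs@[7:5]=0x2 ⇒ r2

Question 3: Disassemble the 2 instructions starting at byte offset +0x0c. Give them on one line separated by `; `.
bor r5, r0; bnz #-4

[0c] 00 a5 → 0xa500
  opcode bits[15:11]=0x14: bor/RR
  rd@[10:8]=0x5 ⇒ r5
  rs@[7:5]=0x0 ⇒ r0
[0e] fc 2f → 0x2ffc
  opcode bits[15:11]=0x5: bnz/J
  imm@[10:0]=0x7fc (s11→-4) ⇒ #-4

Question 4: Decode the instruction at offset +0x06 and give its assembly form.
off 0x06: read 04 28 as little → 0x2804
  op=0x2804>>11=0x5 ⇒ bnz (J)
  imm: (w>>0)&0x7ff=0x4 → #4

bnz #4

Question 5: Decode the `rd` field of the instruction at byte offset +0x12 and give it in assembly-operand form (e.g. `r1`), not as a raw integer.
r2

@+12  little-endian(00 b2) = 0xb200
  top 5b → 0x16 → dec [R]
  [10:8] rd=2 = r2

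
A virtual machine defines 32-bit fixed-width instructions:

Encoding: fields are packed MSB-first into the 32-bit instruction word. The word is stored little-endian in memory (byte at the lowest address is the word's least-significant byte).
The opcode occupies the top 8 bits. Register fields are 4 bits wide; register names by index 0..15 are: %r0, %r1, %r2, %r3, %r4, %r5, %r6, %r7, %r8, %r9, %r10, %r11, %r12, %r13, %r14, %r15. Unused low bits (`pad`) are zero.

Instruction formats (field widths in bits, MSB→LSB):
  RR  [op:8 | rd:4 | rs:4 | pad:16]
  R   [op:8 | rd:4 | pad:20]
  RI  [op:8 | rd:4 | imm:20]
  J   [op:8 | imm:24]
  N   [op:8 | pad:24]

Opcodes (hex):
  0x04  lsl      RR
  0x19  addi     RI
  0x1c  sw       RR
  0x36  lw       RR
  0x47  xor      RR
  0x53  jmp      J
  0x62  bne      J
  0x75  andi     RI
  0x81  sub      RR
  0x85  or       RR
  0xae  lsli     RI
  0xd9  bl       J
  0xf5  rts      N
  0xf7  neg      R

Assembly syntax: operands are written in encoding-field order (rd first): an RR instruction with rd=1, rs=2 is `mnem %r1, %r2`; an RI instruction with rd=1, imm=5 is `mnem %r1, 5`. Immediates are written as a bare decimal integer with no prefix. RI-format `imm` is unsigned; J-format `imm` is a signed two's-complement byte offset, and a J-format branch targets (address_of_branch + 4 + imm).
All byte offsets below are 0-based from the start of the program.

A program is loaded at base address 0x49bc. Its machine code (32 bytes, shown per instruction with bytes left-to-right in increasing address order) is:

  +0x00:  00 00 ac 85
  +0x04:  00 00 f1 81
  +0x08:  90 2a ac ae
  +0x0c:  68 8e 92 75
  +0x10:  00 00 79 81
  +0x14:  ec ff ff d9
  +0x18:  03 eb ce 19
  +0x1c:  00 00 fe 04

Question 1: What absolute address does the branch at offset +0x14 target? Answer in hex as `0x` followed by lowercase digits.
[14] ec ff ff d9 → 0xd9ffffec
  op=0xd9ffffec>>24=0xd9 ⇒ bl (J)
  imm@[23:0]=0xffffec (s24→-20) ⇒ -20
  target = base 0x49bc + off 0x14 + 4 + imm -20 = 0x49c0

0x49c0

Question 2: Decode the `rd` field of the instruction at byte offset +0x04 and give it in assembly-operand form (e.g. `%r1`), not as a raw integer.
[04] 00 00 f1 81 → 0x81f10000
  top 8b → 0x81 → sub [RR]
  [23:20] rd=15 = %r15
  [19:16] rs=1 = %r1

%r15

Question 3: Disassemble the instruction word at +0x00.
or %r10, %r12

off 0x00: read 00 00 ac 85 as little → 0x85ac0000
  opcode bits[31:24]=0x85: or/RR
  rd@[23:20]=0xa ⇒ %r10
  rs@[19:16]=0xc ⇒ %r12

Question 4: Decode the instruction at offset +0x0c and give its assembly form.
+0x0c: 68 8e 92 75 ⇒ word 0x75928e68 (little)
  op=0x75928e68>>24=0x75 ⇒ andi (RI)
  rd: (w>>20)&0xf=0x9 → %r9
  imm: (w>>0)&0xfffff=0x28e68 → 167528

andi %r9, 167528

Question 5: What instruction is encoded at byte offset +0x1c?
off 0x1c: read 00 00 fe 04 as little → 0x04fe0000
  opcode bits[31:24]=0x4: lsl/RR
  [23:20] rd=15 = %r15
  [19:16] rs=14 = %r14

lsl %r15, %r14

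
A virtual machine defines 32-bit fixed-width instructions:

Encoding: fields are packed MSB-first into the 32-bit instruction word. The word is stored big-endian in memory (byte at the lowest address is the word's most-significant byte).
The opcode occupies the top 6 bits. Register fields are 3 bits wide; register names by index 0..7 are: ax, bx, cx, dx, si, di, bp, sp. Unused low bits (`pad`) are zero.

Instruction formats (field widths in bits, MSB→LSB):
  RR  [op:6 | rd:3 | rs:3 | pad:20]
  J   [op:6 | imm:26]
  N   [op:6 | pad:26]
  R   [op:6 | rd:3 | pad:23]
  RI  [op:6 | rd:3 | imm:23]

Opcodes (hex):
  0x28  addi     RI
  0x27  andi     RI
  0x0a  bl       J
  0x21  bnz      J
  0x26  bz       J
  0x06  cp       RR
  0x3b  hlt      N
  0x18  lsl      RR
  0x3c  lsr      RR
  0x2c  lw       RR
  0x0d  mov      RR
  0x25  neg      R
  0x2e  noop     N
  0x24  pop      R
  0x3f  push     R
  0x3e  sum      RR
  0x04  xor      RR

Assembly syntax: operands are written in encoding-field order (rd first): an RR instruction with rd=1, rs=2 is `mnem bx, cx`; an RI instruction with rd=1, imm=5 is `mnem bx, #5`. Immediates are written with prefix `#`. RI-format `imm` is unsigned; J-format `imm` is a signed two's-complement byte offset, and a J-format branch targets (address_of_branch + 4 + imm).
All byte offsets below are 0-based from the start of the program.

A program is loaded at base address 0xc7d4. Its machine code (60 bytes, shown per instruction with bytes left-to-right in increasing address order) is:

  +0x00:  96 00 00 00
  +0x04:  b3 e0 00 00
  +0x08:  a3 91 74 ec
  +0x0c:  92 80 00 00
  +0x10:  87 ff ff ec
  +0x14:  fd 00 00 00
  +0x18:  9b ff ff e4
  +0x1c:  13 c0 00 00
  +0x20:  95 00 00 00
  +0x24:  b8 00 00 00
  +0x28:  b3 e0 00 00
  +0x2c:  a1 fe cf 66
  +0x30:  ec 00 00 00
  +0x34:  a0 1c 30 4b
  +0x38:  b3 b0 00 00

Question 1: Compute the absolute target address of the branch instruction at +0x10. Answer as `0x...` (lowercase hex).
+0x10: 87 ff ff ec ⇒ word 0x87ffffec (big)
  top 6b → 0x21 → bnz [J]
  imm: (w>>0)&0x3ffffff=0x3ffffec (s26→-20) → #-20
  target = base 0xc7d4 + off 0x10 + 4 + imm -20 = 0xc7d4

0xc7d4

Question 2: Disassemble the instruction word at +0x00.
[00] 96 00 00 00 → 0x96000000
  opcode bits[31:26]=0x25: neg/R
  [25:23] rd=4 = si

neg si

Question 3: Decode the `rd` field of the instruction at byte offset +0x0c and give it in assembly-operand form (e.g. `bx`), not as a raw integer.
di

off 0x0c: read 92 80 00 00 as big → 0x92800000
  opcode bits[31:26]=0x24: pop/R
  rd: (w>>23)&0x7=0x5 → di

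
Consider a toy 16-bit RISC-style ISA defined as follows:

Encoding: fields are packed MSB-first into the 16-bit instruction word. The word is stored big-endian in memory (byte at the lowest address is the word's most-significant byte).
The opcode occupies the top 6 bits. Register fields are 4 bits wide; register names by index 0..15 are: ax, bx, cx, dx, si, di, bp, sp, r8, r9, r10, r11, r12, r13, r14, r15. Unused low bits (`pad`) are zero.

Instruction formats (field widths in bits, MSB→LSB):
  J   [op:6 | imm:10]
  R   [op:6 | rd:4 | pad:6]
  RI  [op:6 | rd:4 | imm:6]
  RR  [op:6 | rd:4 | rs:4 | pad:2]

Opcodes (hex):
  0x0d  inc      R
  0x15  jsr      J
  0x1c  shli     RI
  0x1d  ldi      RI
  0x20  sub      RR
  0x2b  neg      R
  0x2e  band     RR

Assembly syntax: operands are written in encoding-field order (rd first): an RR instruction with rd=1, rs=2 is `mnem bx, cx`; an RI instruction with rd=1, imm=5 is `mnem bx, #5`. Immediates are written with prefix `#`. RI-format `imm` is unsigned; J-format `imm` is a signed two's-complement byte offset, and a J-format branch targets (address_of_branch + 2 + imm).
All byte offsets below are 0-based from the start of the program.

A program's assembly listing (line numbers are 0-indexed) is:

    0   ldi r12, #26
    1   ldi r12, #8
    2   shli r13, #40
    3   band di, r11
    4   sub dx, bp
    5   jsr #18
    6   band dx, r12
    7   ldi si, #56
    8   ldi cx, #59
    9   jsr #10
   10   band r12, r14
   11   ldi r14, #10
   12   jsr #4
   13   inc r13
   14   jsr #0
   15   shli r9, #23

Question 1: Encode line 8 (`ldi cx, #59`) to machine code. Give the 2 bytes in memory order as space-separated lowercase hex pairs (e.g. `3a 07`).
74 bb

line 8 (ldi): pack op=0x1d:6|rd=2:4|imm=59:6 = 0x74bb; big→ 74 bb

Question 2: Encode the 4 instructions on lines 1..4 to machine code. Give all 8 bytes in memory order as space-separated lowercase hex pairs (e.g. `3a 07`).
77 08 73 68 b9 6c 80 d8

line 1 (ldi): pack op=0x1d:6|rd=12:4|imm=8:6 = 0x7708; big→ 77 08
line 2 (shli): pack op=0x1c:6|rd=13:4|imm=40:6 = 0x7368; big→ 73 68
line 3 (band): pack op=0x2e:6|rd=5:4|rs=11:4|pad=0:2 = 0xb96c; big→ b9 6c
line 4 (sub): pack op=0x20:6|rd=3:4|rs=6:4|pad=0:2 = 0x80d8; big→ 80 d8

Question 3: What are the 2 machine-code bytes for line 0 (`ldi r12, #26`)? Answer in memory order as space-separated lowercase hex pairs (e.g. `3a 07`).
77 1a

line 0 (ldi): pack op=0x1d:6|rd=12:4|imm=26:6 = 0x771a; big→ 77 1a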